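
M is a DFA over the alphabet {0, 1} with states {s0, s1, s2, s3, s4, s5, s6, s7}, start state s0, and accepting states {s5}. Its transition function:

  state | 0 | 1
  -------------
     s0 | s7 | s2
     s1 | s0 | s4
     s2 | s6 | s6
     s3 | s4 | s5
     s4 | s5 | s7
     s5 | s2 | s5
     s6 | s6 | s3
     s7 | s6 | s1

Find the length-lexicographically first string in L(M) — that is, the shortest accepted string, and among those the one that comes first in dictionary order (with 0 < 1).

A breadth-first search from s0 reaches an accepting state first via the path s0 → s7 → s6 → s3 → s5 on input 0011.
No string of length < 4 is accepted (BFS exhausts all shorter strings without reaching an accepting state), and 0011 is the lexicographically least accepting string of length 4.

0011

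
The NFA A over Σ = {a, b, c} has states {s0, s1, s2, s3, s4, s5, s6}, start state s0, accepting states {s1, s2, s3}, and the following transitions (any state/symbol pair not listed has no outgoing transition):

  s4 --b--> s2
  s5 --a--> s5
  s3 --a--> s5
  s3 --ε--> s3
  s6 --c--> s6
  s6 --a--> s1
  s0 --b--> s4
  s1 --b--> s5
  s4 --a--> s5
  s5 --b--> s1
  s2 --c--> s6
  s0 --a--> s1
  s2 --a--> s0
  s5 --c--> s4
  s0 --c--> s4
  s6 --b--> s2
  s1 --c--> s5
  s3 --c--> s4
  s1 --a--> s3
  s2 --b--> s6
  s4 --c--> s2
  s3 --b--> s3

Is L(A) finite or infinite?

infinite

State s3 is reachable from the start and can reach an accepting state, and it lies on the cycle s3 → s3.
Traversing that cycle any number of times yields accepted strings of unbounded length, so the language is infinite.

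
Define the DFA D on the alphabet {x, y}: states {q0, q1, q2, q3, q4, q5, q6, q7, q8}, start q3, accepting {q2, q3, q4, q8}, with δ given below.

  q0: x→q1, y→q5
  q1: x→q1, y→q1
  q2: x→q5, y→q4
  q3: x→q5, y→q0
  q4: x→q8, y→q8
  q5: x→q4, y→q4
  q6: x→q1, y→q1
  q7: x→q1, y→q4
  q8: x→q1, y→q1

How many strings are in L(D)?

The useful subgraph on states {q0, q3, q4, q5, q8} is acyclic, so L(D) is finite; the longest accepting path visits 5 useful states, giving maximum string length 4.
Counting accepting paths from q3 by length: 1 of length 0, 2 of length 2, 6 of length 3, 4 of length 4. Total 13.

13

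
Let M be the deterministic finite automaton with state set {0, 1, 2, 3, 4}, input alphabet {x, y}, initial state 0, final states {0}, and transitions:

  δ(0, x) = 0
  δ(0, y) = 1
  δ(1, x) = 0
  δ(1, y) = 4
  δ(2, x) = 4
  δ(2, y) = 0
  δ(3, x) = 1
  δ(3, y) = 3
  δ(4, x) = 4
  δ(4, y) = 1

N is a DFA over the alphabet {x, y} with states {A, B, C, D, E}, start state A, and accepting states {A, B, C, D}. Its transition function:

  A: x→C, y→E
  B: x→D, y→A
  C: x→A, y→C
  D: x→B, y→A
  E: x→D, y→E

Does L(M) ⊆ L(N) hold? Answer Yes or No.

Yes

Exploring the product automaton M × N from the start pair (0, A), following both machines on each input symbol, reaches 12 state pairs: (0, A), (0, C), (1, E), (1, C), (0, D), (4, E), (4, C), (0, B), (1, A), (4, D), (4, A), (4, B).
M accepts in {0} and N accepts in {A, B, C, D}. The reachable pairs whose M-component is accepting are (0, A), (0, C), (0, D), (0, B); in each of them the N-component is accepting too, so the product for L(M) \ L(N) (M-component accepting, N-component rejecting) has no reachable accepting pair and the difference is empty.
Hence every string in L(M) is also in L(N).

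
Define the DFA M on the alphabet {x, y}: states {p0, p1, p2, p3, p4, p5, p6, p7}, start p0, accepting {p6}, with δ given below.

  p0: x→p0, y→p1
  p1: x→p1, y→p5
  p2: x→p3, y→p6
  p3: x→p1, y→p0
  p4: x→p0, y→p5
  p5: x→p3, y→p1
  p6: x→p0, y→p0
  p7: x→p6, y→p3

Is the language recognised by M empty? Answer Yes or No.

Yes

The states reachable from the start state are {p0, p1, p3, p5}.
None of the accepting states {p6} is reachable, so no string is accepted and L(M) = ∅.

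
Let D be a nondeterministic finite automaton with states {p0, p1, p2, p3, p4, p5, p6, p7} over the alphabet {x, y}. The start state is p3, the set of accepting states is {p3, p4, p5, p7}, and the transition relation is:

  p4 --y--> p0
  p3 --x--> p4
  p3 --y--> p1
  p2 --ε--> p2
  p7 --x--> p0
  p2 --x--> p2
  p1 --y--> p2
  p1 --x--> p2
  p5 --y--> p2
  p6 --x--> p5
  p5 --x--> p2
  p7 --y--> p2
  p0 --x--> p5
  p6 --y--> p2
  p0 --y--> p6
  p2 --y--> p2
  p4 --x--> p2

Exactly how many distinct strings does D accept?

4

The useful subgraph on states {p0, p3, p4, p5, p6} is acyclic, so L(D) is finite; the longest accepting path visits 5 useful states, giving maximum string length 4.
Counting accepting paths from p3 by length: 1 of length 0, 1 of length 1, 1 of length 3, 1 of length 4. Total 4.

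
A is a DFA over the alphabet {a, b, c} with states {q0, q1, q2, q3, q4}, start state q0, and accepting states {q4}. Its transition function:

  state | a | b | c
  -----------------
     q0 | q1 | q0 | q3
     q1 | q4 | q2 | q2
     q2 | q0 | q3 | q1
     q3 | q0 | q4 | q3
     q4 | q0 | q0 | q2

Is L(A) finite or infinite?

infinite

State q0 is reachable from the start and can reach an accepting state, and it lies on the cycle q0 → q0.
Traversing that cycle any number of times yields accepted strings of unbounded length, so the language is infinite.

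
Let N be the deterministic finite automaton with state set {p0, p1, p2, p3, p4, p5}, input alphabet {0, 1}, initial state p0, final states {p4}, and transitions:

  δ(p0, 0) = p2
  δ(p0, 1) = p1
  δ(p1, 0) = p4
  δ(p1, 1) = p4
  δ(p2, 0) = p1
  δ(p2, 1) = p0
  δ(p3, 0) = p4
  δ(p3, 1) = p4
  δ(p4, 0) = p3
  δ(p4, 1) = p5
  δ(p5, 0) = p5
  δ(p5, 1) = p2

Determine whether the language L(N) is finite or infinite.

infinite

State p4 is reachable from the start and can reach an accepting state, and it lies on the cycle p4 → p3 → p4.
Traversing that cycle any number of times yields accepted strings of unbounded length, so the language is infinite.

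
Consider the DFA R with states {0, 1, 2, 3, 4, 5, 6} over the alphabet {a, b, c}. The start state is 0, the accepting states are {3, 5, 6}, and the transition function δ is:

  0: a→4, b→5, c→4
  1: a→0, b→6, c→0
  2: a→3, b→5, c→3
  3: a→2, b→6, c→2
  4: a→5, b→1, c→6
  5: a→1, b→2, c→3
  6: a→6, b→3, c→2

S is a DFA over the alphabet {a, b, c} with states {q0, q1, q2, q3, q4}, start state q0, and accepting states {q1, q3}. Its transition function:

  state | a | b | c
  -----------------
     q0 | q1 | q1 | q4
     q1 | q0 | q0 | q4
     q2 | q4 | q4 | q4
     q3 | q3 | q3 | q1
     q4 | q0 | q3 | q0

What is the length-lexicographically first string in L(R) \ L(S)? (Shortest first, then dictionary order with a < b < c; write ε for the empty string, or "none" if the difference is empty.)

The string aa is accepted by R but not by S.
No shorter string lies in the difference, and aa is the lexicographically first length-2 string in L(R) \ L(S).

aa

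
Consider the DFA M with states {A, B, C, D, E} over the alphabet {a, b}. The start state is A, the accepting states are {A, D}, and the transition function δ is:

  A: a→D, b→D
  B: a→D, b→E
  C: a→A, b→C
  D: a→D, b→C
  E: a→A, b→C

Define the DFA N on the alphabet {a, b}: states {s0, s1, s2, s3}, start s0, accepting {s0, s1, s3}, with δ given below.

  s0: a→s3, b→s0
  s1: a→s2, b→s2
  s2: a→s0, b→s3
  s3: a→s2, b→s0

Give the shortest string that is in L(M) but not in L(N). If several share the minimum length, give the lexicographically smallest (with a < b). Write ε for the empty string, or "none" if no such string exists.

aa

The string aa is accepted by M but not by N.
No shorter string lies in the difference, and aa is the lexicographically first length-2 string in L(M) \ L(N).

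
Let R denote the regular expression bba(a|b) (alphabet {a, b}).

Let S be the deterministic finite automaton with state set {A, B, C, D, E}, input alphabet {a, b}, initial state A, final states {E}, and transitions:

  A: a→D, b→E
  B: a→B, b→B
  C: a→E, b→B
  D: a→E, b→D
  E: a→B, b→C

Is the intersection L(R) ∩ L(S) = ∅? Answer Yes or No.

Converting the expression R to a DFA (subset construction, then merging equivalent states) gives the minimal DFA with states {r0, r1, r2, r3, r4, r5}, start state r0, accepting states {r5} and transitions r0: a→r1, b→r2; r1: a→r1, b→r1; r2: a→r1, b→r3; r3: a→r4, b→r1; r4: a→r5, b→r5; r5: a→r1, b→r1.
Exploring the product automaton R × S from the start pair (r0, A), following both machines on each input symbol, reaches 10 state pairs: (r0, A), (r1, D), (r2, E), (r1, E), (r1, B), (r3, C), (r1, C), (r4, E), (r5, B), (r5, C).
R accepts in {r5} and S accepts in {E}; no reachable pair has both components accepting, so no string drives both machines to acceptance simultaneously and L(R) ∩ L(S) = ∅.
So no string is accepted by both, and the intersection is empty.

Yes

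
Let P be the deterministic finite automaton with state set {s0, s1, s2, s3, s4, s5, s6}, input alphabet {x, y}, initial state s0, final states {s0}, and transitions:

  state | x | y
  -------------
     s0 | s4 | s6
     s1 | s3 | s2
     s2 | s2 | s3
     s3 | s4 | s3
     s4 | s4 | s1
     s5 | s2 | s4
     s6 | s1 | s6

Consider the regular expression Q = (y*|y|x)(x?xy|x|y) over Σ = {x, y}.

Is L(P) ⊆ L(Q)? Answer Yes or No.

The empty string ε is in L(P) but not in L(Q).
So L(P) ⊄ L(Q).

No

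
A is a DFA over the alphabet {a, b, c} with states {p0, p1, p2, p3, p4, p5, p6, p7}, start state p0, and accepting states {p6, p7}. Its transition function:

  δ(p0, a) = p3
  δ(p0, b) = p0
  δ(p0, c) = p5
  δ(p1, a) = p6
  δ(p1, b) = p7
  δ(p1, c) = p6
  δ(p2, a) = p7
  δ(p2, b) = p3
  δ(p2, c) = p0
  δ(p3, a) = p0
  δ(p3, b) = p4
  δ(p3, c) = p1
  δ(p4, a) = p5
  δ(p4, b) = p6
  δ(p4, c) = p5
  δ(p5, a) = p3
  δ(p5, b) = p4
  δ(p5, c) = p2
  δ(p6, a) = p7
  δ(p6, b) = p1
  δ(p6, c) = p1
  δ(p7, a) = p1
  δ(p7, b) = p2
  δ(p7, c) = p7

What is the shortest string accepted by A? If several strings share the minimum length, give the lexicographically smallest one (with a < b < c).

abb

A breadth-first search from p0 reaches an accepting state first via the path p0 → p3 → p4 → p6 on input abb.
No string of length < 3 is accepted (BFS exhausts all shorter strings without reaching an accepting state), and abb is the lexicographically least accepting string of length 3.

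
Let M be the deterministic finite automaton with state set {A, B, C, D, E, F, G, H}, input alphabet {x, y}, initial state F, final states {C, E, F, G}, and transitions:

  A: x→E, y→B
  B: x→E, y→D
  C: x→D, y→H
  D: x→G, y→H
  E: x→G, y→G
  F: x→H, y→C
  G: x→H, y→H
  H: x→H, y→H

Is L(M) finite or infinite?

finite

The useful states (reachable from F and able to reach an accepting state) are {C, D, F, G}.
Restricted to these states the transition graph has no cycle, so every accepting path has bounded length and L is finite.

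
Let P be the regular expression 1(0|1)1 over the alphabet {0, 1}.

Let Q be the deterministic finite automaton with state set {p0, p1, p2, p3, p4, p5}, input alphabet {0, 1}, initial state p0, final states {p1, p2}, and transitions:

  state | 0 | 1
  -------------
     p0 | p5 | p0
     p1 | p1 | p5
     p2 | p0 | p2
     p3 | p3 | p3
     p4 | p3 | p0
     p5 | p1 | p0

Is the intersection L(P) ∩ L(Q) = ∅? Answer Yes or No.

Yes

Converting the expression P to a DFA (subset construction, then merging equivalent states) gives the minimal DFA with states {r0, r1, r2, r3, r4}, start state r0, accepting states {r4} and transitions r0: 0→r1, 1→r2; r1: 0→r1, 1→r1; r2: 0→r3, 1→r3; r3: 0→r1, 1→r4; r4: 0→r1, 1→r1.
Exploring the product automaton P × Q from the start pair (r0, p0), following both machines on each input symbol, reaches 8 state pairs: (r0, p0), (r1, p5), (r2, p0), (r1, p1), (r1, p0), (r3, p5), (r3, p0), (r4, p0).
P accepts in {r4} and Q accepts in {p1, p2}; no reachable pair has both components accepting, so no string drives both machines to acceptance simultaneously and L(P) ∩ L(Q) = ∅.
So no string is accepted by both, and the intersection is empty.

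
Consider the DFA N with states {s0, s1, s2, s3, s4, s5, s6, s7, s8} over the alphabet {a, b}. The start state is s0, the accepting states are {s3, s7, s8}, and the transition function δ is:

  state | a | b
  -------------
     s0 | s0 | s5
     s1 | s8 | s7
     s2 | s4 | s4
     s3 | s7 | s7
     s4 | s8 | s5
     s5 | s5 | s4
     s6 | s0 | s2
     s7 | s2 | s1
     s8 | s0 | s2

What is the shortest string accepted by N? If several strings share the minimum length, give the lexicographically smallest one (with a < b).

bba

A breadth-first search from s0 reaches an accepting state first via the path s0 → s5 → s4 → s8 on input bba.
No string of length < 3 is accepted (BFS exhausts all shorter strings without reaching an accepting state), and bba is the lexicographically least accepting string of length 3.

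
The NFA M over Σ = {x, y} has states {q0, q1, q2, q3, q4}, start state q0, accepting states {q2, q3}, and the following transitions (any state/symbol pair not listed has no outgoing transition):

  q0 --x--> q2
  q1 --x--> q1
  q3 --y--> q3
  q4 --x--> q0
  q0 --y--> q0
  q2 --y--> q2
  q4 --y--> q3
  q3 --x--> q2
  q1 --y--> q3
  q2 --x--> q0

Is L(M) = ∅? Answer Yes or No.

The string x is accepted: the run q0 → q2 ends in the accepting state q2.
Since at least one string is accepted, L(M) is not empty.

No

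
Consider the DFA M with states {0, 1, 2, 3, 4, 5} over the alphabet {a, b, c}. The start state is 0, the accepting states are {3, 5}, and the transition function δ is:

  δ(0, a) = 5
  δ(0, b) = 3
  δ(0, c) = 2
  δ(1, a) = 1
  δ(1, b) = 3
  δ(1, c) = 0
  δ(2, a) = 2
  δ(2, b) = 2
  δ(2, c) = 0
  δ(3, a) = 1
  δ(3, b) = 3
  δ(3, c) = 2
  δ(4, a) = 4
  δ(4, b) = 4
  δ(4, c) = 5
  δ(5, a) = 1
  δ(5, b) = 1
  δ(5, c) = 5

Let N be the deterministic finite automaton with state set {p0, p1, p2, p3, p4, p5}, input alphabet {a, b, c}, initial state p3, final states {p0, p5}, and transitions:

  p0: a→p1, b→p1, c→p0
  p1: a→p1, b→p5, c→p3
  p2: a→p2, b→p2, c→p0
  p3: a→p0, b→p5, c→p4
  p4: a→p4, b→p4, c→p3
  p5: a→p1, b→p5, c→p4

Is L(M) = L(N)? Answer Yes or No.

Yes

Exploring the product automaton M × N from the start pair (0, p3), following both machines on each input symbol, reaches 5 state pairs: (0, p3), (5, p0), (3, p5), (2, p4), (1, p1).
M accepts in {3, 5} and N accepts in {p0, p5}. In every reachable pair the two components are either both accepting — (5, p0), (3, p5) — or both non-accepting, so no string is accepted by exactly one of the machines: L(M) \ L(N) and L(N) \ L(M) are both empty.
Hence every string is accepted by M iff it is accepted by N, and the two languages coincide.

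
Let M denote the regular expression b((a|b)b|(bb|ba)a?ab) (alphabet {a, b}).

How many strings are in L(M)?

The expression has no Kleene star, so L(M) is finite. Expanding the alternatives gives {bab, bbb, bbaab, bbbab, bbaaab, bbbaab}.
That is 2 of length 3, 2 of length 5, 2 of length 6: 6 strings in all.

6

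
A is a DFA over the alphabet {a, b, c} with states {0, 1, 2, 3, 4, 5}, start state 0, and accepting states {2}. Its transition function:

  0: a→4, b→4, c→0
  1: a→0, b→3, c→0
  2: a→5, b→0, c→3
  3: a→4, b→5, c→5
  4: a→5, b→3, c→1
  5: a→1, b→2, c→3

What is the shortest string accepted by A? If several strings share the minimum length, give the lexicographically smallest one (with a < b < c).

aab

A breadth-first search from 0 reaches an accepting state first via the path 0 → 4 → 5 → 2 on input aab.
No string of length < 3 is accepted (BFS exhausts all shorter strings without reaching an accepting state), and aab is the lexicographically least accepting string of length 3.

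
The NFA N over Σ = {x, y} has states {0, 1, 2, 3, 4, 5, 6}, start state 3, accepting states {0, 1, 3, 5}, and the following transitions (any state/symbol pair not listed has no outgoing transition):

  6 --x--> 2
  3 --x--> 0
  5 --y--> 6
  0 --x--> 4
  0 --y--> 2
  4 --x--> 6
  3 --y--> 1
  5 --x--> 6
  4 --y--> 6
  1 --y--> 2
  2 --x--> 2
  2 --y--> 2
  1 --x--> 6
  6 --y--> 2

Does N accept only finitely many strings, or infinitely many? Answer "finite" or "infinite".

finite

The useful states (reachable from 3 and able to reach an accepting state) are {0, 1, 3}.
Restricted to these states the transition graph has no cycle, so every accepting path has bounded length and L is finite.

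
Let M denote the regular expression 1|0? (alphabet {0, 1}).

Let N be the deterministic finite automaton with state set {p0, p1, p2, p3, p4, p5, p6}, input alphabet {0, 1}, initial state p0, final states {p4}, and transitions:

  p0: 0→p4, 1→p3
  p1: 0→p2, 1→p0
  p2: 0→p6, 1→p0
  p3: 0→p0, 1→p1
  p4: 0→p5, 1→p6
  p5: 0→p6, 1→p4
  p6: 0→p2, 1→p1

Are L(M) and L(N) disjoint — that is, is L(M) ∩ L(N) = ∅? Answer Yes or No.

The string 0 is accepted by both M and N.
Hence L(M) ∩ L(N) ≠ ∅.

No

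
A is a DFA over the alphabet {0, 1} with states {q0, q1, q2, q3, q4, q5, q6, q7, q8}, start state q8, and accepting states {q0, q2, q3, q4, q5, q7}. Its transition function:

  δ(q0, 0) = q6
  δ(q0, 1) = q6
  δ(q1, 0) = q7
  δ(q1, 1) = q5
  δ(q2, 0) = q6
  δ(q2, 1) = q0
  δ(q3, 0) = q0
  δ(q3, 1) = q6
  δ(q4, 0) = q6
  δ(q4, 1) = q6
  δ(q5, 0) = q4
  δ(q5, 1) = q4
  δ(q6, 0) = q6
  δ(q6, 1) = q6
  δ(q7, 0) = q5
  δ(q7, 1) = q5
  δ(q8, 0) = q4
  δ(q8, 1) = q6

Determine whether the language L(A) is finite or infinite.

finite

The useful states (reachable from q8 and able to reach an accepting state) are {q4, q8}.
Restricted to these states the transition graph has no cycle, so every accepting path has bounded length and L is finite.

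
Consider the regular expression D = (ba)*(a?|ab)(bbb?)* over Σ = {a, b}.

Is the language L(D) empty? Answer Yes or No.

The empty string ε matches the expression, so it belongs to L(D).
Since L(D) contains at least one string, it is not empty.

No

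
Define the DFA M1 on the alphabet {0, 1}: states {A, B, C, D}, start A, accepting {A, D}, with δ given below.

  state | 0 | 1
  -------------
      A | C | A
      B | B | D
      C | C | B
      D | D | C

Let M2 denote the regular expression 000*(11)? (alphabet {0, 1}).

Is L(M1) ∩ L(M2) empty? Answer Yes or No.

No

The string 0011 is accepted by both M1 and M2.
Hence L(M1) ∩ L(M2) ≠ ∅.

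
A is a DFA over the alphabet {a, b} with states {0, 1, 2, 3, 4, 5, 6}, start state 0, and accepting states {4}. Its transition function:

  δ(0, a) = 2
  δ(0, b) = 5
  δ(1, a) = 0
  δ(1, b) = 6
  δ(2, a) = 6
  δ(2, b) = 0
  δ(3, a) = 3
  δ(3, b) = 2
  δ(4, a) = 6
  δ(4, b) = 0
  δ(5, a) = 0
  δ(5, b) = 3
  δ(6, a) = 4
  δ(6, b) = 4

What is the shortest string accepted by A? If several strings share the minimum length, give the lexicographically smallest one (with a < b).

A breadth-first search from 0 reaches an accepting state first via the path 0 → 2 → 6 → 4 on input aaa.
No string of length < 3 is accepted (BFS exhausts all shorter strings without reaching an accepting state), and aaa is the lexicographically least accepting string of length 3.

aaa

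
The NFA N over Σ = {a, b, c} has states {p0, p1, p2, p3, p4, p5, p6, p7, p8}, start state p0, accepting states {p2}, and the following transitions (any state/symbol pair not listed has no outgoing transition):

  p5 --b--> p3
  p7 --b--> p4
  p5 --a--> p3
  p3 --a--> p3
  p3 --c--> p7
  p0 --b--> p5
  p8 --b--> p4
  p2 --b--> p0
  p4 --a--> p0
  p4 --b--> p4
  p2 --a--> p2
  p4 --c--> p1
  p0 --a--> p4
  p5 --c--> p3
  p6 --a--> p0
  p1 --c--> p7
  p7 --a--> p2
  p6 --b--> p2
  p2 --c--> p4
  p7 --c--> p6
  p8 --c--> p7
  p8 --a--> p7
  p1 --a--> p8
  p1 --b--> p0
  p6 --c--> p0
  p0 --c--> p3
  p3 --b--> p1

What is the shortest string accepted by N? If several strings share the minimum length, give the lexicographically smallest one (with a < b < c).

A breadth-first search from p0 reaches an accepting state first via the path p0 → p3 → p7 → p2 on input cca.
No string of length < 3 is accepted (BFS exhausts all shorter strings without reaching an accepting state), and cca is the lexicographically least accepting string of length 3.

cca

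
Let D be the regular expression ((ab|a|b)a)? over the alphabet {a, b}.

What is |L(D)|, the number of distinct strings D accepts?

The expression has no Kleene star, so L(D) is finite. Expanding the alternatives gives {ε, aa, ba, aba}.
That is 1 of length 0, 2 of length 2, 1 of length 3: 4 strings in all.

4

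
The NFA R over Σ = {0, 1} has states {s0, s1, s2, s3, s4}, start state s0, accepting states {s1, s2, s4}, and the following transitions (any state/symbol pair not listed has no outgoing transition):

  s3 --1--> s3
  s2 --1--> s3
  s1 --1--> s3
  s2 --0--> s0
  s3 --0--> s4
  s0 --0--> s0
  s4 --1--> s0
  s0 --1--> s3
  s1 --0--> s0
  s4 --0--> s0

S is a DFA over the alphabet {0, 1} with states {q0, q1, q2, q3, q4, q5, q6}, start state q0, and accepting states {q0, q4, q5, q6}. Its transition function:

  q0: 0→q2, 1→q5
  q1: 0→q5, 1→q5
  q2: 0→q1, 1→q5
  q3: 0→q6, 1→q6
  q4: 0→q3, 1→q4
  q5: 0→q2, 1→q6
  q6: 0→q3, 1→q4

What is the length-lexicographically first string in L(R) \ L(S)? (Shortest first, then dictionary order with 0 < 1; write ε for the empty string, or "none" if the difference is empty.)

10

The string 10 is accepted by R but not by S.
No shorter string lies in the difference, and 10 is the lexicographically first length-2 string in L(R) \ L(S).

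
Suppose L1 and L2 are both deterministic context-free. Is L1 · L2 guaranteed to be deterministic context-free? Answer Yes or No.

No

Take L₁ = {ε, c} (finite, hence regular and DCFL) and L₂ = {c aⁿbⁿ : n≥0} ∪ {cc aⁿb²ⁿ : n≥0} (a DCFL: the number of leading c's tells the DPDA whether to pop one stack symbol per b or per two b's). Then L₁L₂ ∩ cca⁺b* = {cc aⁿbⁿ : n≥1} ∪ {cc aⁿb²ⁿ : n≥1}. If L₁L₂ were a DCFL, so would be this intersection with a regular set, and a DPDA for it started from its configuration after reading cc would accept {aⁿbⁿ : n≥1} ∪ {aⁿb²ⁿ : n≥1}, which no deterministic PDA accepts (a DPDA for it would have a single run on aⁿb²ⁿ, accepting after the prefix aⁿbⁿ and accepting again after n more b's; an ordinary PDA that simulates it on a's and b's and, at any moment when it is accepting, may switch to reading only a fresh letter d while feeding each d to the simulation as a b, would accept aⁱbʲdᵏ (k≥1) exactly when both aⁱbʲ and aⁱbʲ⁺ᵏ are in the language, i.e. its language intersected with the regular set a*b*d⁺ would be exactly {aⁿbⁿdⁿ : n≥1} — impossible, since context-free languages are closed under intersection with regular sets and {aⁿbⁿdⁿ} is not context-free). Hence L₁L₂ is not a DCFL.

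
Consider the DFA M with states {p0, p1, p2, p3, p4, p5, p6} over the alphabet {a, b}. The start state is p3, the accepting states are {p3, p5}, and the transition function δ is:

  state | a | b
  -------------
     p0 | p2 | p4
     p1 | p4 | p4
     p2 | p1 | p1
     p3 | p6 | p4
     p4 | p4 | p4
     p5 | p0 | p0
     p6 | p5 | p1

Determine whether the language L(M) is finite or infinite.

The useful states (reachable from p3 and able to reach an accepting state) are {p3, p5, p6}.
Restricted to these states the transition graph has no cycle, so every accepting path has bounded length and L is finite.

finite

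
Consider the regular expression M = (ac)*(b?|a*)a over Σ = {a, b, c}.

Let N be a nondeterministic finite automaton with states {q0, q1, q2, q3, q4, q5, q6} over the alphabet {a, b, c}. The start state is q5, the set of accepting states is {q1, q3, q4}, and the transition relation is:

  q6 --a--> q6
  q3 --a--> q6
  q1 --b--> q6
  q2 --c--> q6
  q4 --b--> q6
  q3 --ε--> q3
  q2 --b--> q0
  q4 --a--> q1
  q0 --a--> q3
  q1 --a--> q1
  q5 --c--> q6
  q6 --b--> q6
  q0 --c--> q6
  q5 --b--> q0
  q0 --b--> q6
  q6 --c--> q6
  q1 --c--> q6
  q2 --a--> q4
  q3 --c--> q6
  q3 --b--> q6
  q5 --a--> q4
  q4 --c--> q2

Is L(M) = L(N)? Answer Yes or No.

Converting the expression M to a DFA (subset construction, then merging equivalent states) gives the minimal DFA with states {m0, m1, m2, m3, m4, m5}, start state m0, accepting states {m1, m4, m5} and transitions m0: a→m1, b→m2, c→m3; m1: a→m4, b→m3, c→m0; m2: a→m5, b→m3, c→m3; m3: a→m3, b→m3, c→m3; m4: a→m4, b→m3, c→m3; m5: a→m3, b→m3, c→m3.
Exploring the product automaton M × N from the start pair (m0, q5), following both machines on each input symbol, reaches 7 state pairs: (m0, q5), (m1, q4), (m2, q0), (m3, q6), (m4, q1), (m0, q2), (m5, q3).
M accepts in {m1, m4, m5} and N accepts in {q1, q3, q4}. In every reachable pair the two components are either both accepting — (m1, q4), (m4, q1), (m5, q3) — or both non-accepting, so no string is accepted by exactly one of the machines: L(M) \ L(N) and L(N) \ L(M) are both empty.
Hence every string is accepted by M iff it is accepted by N, and the two languages coincide.

Yes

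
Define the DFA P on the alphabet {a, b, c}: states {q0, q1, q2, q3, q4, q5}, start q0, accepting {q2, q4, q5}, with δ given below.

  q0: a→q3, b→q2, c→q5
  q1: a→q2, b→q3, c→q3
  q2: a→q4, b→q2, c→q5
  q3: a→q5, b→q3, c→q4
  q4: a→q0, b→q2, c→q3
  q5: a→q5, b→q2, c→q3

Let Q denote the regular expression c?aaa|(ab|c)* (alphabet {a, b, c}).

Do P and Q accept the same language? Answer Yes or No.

The string b is accepted by P but rejected by Q.
So L(P) ≠ L(Q).

No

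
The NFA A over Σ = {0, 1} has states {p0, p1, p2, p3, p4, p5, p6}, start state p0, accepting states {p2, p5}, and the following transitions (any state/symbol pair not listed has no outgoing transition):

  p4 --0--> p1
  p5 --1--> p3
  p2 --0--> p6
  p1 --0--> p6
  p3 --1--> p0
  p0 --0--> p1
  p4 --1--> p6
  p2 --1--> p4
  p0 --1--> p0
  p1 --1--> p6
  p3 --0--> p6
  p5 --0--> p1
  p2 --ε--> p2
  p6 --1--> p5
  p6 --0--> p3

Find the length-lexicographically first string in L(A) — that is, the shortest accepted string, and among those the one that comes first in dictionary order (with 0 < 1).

001

A breadth-first search from p0 reaches an accepting state first via the path p0 → p1 → p6 → p5 on input 001.
No string of length < 3 is accepted (BFS exhausts all shorter strings without reaching an accepting state), and 001 is the lexicographically least accepting string of length 3.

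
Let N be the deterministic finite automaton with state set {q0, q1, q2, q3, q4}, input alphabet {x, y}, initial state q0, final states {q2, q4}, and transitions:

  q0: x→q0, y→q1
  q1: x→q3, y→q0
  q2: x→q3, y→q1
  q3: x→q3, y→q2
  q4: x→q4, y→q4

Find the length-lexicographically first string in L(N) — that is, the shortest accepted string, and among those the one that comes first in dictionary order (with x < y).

yxy

A breadth-first search from q0 reaches an accepting state first via the path q0 → q1 → q3 → q2 on input yxy.
No string of length < 3 is accepted (BFS exhausts all shorter strings without reaching an accepting state), and yxy is the lexicographically least accepting string of length 3.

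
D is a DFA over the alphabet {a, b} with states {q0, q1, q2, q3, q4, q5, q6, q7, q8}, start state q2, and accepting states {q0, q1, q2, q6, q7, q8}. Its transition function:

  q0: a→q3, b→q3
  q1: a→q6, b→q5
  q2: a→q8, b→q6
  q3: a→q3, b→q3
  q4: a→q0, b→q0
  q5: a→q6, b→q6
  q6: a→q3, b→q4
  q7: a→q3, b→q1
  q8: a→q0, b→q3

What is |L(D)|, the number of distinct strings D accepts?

6

The useful subgraph on states {q0, q2, q4, q6, q8} is acyclic, so L(D) is finite; the longest accepting path visits 4 useful states, giving maximum string length 3.
Counting accepting paths from q2 by length: 1 of length 0, 2 of length 1, 1 of length 2, 2 of length 3. Total 6.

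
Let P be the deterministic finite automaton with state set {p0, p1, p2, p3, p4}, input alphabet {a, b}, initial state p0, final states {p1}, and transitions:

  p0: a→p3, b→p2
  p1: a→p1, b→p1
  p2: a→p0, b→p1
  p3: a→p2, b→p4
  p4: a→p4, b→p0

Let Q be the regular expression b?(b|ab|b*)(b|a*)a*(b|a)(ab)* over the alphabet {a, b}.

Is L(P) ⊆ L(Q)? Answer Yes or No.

No

The string aaba is in L(P) but not in L(Q).
So L(P) ⊄ L(Q).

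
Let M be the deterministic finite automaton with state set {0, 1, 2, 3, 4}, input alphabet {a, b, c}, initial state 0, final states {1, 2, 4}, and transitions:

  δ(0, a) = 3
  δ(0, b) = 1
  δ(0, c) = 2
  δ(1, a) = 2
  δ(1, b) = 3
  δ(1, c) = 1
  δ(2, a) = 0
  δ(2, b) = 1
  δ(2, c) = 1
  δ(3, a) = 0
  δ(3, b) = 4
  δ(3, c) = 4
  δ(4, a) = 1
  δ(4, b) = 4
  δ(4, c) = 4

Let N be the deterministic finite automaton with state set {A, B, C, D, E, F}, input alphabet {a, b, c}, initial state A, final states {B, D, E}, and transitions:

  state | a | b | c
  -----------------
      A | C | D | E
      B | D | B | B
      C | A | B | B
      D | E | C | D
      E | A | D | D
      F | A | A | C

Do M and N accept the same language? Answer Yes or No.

Yes

Exploring the product automaton M × N from the start pair (0, A), following both machines on each input symbol, reaches 5 state pairs: (0, A), (3, C), (1, D), (2, E), (4, B).
M accepts in {1, 2, 4} and N accepts in {B, D, E}. In every reachable pair the two components are either both accepting — (1, D), (2, E), (4, B) — or both non-accepting, so no string is accepted by exactly one of the machines: L(M) \ L(N) and L(N) \ L(M) are both empty.
Hence every string is accepted by M iff it is accepted by N, and the two languages coincide.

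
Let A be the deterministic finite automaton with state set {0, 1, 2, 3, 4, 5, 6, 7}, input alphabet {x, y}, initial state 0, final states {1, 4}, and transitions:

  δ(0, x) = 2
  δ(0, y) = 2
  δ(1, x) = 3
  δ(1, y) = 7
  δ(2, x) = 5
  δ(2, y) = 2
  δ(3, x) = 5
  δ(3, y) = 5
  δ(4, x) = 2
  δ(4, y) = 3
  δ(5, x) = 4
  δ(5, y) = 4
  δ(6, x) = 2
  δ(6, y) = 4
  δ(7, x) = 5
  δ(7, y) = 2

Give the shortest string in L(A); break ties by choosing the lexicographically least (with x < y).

xxx

A breadth-first search from 0 reaches an accepting state first via the path 0 → 2 → 5 → 4 on input xxx.
No string of length < 3 is accepted (BFS exhausts all shorter strings without reaching an accepting state), and xxx is the lexicographically least accepting string of length 3.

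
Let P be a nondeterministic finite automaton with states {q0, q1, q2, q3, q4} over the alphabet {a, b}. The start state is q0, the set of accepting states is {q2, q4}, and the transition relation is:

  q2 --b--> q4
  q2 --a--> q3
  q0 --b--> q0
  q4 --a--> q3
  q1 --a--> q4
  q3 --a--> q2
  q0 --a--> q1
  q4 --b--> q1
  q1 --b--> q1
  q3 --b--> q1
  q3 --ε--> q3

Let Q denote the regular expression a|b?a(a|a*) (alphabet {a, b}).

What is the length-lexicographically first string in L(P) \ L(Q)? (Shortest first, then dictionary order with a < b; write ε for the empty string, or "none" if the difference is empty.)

aba

The string aba is accepted by P but not by Q.
No shorter string lies in the difference, and aba is the lexicographically first length-3 string in L(P) \ L(Q).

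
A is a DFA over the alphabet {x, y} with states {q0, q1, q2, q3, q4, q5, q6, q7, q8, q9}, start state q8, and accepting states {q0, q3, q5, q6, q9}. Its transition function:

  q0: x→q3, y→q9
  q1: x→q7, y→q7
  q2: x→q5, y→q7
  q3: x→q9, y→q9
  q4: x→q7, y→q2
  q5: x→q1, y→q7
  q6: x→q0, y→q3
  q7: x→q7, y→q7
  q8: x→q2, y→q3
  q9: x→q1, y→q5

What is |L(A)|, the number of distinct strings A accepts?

6

The useful subgraph on states {q2, q3, q5, q8, q9} is acyclic, so L(A) is finite; the longest accepting path visits 4 useful states, giving maximum string length 3.
Counting accepting paths from q8 by length: 1 of length 1, 3 of length 2, 2 of length 3. Total 6.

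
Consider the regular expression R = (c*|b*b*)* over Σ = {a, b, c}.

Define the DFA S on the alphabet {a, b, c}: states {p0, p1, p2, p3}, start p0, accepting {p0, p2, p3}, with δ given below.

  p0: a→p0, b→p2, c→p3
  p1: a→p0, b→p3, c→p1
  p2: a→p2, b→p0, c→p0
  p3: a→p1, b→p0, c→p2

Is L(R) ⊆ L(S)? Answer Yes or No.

Yes

Converting the expression R to a DFA (subset construction, then merging equivalent states) gives the minimal DFA with states {r0, r1}, start state r0, accepting states {r0} and transitions r0: a→r1, b→r0, c→r0; r1: a→r1, b→r1, c→r1.
Exploring the product automaton R × S from the start pair (r0, p0), following both machines on each input symbol, reaches 7 state pairs: (r0, p0), (r1, p0), (r0, p2), (r0, p3), (r1, p2), (r1, p3), (r1, p1).
R accepts in {r0} and S accepts in {p0, p2, p3}. The reachable pairs whose R-component is accepting are (r0, p0), (r0, p2), (r0, p3); in each of them the S-component is accepting too, so the product for L(R) \ L(S) (R-component accepting, S-component rejecting) has no reachable accepting pair and the difference is empty.
Hence every string in L(R) is also in L(S).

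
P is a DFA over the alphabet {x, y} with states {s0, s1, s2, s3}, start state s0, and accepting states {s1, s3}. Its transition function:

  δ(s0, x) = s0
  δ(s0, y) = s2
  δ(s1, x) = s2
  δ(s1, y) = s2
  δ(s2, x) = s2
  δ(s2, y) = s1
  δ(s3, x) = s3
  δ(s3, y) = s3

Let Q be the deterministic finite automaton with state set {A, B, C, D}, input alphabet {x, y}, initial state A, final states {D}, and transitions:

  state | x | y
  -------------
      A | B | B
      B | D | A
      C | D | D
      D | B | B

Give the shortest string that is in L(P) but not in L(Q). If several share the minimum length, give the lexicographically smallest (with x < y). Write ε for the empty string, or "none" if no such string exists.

The string yy is accepted by P but not by Q.
No shorter string lies in the difference, and yy is the lexicographically first length-2 string in L(P) \ L(Q).

yy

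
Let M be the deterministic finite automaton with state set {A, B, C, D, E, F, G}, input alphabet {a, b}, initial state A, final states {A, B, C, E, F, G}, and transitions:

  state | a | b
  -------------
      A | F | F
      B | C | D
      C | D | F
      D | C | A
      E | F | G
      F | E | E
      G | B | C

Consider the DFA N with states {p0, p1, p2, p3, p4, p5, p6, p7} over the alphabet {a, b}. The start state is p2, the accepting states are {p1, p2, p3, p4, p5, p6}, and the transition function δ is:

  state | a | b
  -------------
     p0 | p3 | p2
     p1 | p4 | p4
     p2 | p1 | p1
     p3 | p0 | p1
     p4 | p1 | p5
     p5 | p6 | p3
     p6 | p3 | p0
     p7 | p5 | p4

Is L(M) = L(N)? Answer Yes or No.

Yes

Exploring the product automaton M × N from the start pair (A, p2), following both machines on each input symbol, reaches 7 state pairs: (A, p2), (F, p1), (E, p4), (G, p5), (B, p6), (C, p3), (D, p0).
M accepts in {A, B, C, E, F, G} and N accepts in {p1, p2, p3, p4, p5, p6}. In every reachable pair the two components are either both accepting — (A, p2), (F, p1), (E, p4), (G, p5), (B, p6), (C, p3) — or both non-accepting, so no string is accepted by exactly one of the machines: L(M) \ L(N) and L(N) \ L(M) are both empty.
Hence every string is accepted by M iff it is accepted by N, and the two languages coincide.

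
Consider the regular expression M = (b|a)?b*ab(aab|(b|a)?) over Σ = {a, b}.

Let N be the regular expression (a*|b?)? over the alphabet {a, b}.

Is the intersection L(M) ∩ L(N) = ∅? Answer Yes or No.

Yes

Converting the expression M to a DFA (subset construction, then merging equivalent states) gives the minimal DFA with states {m0, m1, m2, m3, m4, m5, m6, m7, m8, m9, m10, m11}, start state m0, accepting states {m4, m6, m7, m8, m9, m10} and transitions m0: a→m1, b→m2; m1: a→m3, b→m4; m2: a→m3, b→m2; m3: a→m5, b→m6; m4: a→m7, b→m8; m5: a→m5, b→m5; m6: a→m9, b→m10; m7: a→m11, b→m6; m8: a→m3, b→m2; m9: a→m11, b→m5; m10: a→m5, b→m5; m11: a→m5, b→m10.
Converting the expression N to a DFA (subset construction, then merging equivalent states) gives the minimal DFA with states {n0, n1, n2, n3}, start state n0, accepting states {n0, n1, n2} and transitions n0: a→n1, b→n2; n1: a→n1, b→n3; n2: a→n3, b→n3; n3: a→n3, b→n3.
Exploring the product automaton M × N from the start pair (m0, n0), following both machines on each input symbol, reaches 15 state pairs: (m0, n0), (m1, n1), (m2, n2), (m3, n1), (m4, n3), (m3, n3), (m2, n3), (m5, n1), (m6, n3), (m7, n3), (m8, n3), (m5, n3), (m9, n3), (m10, n3), (m11, n3).
M accepts in {m4, m6, m7, m8, m9, m10} and N accepts in {n0, n1, n2}; no reachable pair has both components accepting, so no string drives both machines to acceptance simultaneously and L(M) ∩ L(N) = ∅.
So no string is accepted by both, and the intersection is empty.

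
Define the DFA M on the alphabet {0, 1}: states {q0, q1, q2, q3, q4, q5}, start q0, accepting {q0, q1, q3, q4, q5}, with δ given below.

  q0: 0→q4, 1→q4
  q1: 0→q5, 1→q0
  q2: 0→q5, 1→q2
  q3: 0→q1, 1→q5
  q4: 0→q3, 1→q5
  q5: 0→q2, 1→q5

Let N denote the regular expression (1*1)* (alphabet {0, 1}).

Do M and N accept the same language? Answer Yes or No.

No

The string 0 is accepted by M but rejected by N.
So L(M) ≠ L(N).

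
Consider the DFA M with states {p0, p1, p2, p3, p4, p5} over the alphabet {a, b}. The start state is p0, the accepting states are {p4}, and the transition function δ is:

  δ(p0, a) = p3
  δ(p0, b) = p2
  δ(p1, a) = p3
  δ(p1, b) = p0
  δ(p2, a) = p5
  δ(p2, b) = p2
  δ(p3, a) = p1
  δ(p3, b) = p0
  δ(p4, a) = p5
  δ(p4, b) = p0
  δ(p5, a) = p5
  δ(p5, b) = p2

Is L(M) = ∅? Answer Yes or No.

The states reachable from the start state are {p0, p1, p2, p3, p5}.
None of the accepting states {p4} is reachable, so no string is accepted and L(M) = ∅.

Yes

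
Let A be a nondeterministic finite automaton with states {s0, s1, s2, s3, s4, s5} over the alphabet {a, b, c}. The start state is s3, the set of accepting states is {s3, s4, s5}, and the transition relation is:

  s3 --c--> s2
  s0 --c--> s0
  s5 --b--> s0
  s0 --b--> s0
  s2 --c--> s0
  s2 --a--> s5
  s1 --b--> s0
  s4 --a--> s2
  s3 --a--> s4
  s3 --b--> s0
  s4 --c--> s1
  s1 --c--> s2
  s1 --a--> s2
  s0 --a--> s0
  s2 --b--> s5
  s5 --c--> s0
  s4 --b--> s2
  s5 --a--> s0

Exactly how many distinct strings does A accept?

The useful subgraph on states {s1, s2, s3, s4, s5} is acyclic, so L(A) is finite; the longest accepting path visits 5 useful states, giving maximum string length 4.
Counting accepting paths from s3 by length: 1 of length 0, 1 of length 1, 2 of length 2, 4 of length 3, 4 of length 4. Total 12.

12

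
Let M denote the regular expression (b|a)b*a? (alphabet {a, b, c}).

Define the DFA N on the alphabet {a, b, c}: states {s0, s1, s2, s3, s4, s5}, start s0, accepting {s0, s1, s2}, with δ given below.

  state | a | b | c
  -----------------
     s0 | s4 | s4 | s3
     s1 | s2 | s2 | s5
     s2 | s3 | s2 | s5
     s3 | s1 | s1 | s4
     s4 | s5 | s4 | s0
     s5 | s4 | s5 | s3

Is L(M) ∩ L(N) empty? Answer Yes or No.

Converting the expression M to a DFA (subset construction, then merging equivalent states) gives the minimal DFA with states {m0, m1, m2, m3}, start state m0, accepting states {m1, m3} and transitions m0: a→m1, b→m1, c→m2; m1: a→m3, b→m1, c→m2; m2: a→m2, b→m2, c→m2; m3: a→m2, b→m2, c→m2.
Exploring the product automaton M × N from the start pair (m0, s0), following both machines on each input symbol, reaches 9 state pairs: (m0, s0), (m1, s4), (m2, s3), (m3, s5), (m2, s0), (m2, s1), (m2, s4), (m2, s5), (m2, s2).
M accepts in {m1, m3} and N accepts in {s0, s1, s2}; no reachable pair has both components accepting, so no string drives both machines to acceptance simultaneously and L(M) ∩ L(N) = ∅.
So no string is accepted by both, and the intersection is empty.

Yes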